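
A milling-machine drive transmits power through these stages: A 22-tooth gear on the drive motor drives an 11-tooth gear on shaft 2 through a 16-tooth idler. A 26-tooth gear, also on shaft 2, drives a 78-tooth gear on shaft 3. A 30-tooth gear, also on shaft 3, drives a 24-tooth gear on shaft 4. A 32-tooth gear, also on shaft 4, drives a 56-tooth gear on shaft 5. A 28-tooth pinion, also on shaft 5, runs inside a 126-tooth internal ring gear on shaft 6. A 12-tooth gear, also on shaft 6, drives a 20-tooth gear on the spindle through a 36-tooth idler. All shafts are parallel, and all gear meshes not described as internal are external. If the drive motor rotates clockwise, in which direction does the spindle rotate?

the drive motor → shaft 2: driver → idler → driven is 2 external meshes, 2 reversals → CW.
shaft 2 → shaft 3: external mesh, 1 reversal → CCW.
shaft 3 → shaft 4: external mesh, 1 reversal → CW.
shaft 4 → shaft 5: external mesh, 1 reversal → CCW.
shaft 5 → shaft 6: internal mesh, same direction → CCW.
shaft 6 → the spindle: driver → idler → driven is 2 external meshes, 2 reversals → CCW.
7 reversals in total — an odd number — so the spindle turns opposite to the drive motor.

counterclockwise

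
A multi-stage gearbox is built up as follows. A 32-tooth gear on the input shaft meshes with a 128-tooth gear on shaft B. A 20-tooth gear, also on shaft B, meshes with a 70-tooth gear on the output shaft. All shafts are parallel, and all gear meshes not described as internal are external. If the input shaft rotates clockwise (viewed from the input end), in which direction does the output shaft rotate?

the input shaft → shaft B: external mesh, 1 reversal → CCW.
shaft B → the output shaft: external mesh, 1 reversal → CW.
2 reversals in total — an even number — so the output shaft turns the same way as the input shaft.

clockwise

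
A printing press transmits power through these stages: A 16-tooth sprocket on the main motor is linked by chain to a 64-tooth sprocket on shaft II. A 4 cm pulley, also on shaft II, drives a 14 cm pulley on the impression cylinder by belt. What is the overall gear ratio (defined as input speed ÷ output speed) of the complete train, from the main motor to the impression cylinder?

14

Each stage contributes driven/driver: chain 64/16 = 4, belt 14/4 = 3.5.
Overall: 4 × 3.5 = 14.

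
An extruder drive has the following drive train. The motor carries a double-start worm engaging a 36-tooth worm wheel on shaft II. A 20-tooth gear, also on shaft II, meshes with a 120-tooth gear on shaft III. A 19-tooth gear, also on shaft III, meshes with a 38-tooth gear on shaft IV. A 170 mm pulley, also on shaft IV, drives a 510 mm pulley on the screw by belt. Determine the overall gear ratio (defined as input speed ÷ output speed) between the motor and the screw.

648

Each stage contributes driven/driver: worm 36/2 = 18, gear mesh 120/20 = 6, gear mesh 38/19 = 2, belt 510/170 = 3.
Overall: 18 × 6 × 2 × 3 = 648.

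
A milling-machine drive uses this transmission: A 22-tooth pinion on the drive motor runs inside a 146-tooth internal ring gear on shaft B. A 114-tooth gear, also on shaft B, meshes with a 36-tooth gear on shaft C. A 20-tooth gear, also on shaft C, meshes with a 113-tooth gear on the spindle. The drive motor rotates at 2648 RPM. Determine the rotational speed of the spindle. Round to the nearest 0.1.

223.6 RPM

Internal gear: ratio = 146/22 = 6.6364, so shaft B turns at 2648 / 6.6364 = 399.01 RPM.
Gear mesh: ratio = 36/114 = 0.31579, so shaft C turns at 399.01 / 0.31579 = 1263.5 RPM.
Gear mesh: ratio = 113/20 = 5.65, so the spindle turns at 1263.5 / 5.65 = 223.64 RPM.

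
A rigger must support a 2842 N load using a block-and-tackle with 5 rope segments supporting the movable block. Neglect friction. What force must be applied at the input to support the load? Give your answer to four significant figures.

Block-and-tackle MA = number of supporting rope parts = 5.
Effort = load / MA = 2842 / 5 = 568.4 N.

568.4 N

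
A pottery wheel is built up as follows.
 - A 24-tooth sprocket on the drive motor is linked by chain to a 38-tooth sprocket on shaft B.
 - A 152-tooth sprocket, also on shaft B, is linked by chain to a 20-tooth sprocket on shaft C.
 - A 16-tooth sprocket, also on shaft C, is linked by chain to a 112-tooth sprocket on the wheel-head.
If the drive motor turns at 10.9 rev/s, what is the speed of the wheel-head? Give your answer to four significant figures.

7.474 rev/s

chain 38/24 = 1.5833 → 10.9/1.5833 = 6.8842 rev/s
chain 20/152 = 0.13158 → 6.8842/0.13158 = 52.32 rev/s
chain 112/16 = 7 → 52.32/7 = 7.4743 rev/s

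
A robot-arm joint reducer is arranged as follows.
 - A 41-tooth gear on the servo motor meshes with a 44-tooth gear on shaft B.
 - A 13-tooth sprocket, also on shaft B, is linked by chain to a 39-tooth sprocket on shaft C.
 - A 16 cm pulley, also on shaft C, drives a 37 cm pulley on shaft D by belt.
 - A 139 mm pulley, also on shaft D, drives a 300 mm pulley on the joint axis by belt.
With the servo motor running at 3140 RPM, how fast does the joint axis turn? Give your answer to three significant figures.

the servo motor → shaft B (gear mesh, 44/41): 3140 ÷ 1.0732 = 2925.9 RPM
shaft B → shaft C (chain, 39/13): 2925.9 ÷ 3 = 975.3 RPM
shaft C → shaft D (belt, 37/16): 975.3 ÷ 2.3125 = 421.75 RPM
shaft D → the joint axis (belt, 300/139): 421.75 ÷ 2.1583 = 195.41 RPM

195 RPM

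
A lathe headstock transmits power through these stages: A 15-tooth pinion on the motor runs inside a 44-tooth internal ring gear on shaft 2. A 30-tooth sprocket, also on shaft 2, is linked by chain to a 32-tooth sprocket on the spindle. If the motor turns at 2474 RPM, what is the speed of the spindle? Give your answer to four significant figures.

790.7 RPM

Internal gear: ratio = 44/15 = 2.9333, so shaft 2 turns at 2474 / 2.9333 = 843.41 RPM.
Chain: ratio = 32/30 = 1.0667, so the spindle turns at 843.41 / 1.0667 = 790.7 RPM.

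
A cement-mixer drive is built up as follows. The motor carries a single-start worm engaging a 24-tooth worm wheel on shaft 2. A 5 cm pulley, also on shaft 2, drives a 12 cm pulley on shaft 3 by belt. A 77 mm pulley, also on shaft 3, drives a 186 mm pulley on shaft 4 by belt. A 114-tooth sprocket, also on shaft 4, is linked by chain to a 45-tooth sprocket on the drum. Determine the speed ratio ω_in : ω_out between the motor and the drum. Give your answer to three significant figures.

54.9

Each stage contributes driven/driver: worm 24/1 = 24, belt 12/5 = 2.4, belt 186/77 = 2.4156, chain 45/114 = 0.39474.
Overall: 24 × 2.4 × 2.4156 × 0.39474 = 54.923.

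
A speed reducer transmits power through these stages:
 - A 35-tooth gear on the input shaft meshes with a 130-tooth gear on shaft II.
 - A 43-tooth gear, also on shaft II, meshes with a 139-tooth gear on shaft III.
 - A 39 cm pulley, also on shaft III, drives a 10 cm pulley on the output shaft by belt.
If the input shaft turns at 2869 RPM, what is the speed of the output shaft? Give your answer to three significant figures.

932 RPM

gear mesh 130/35 = 3.7143 → 2869/3.7143 = 772.42 RPM
gear mesh 139/43 = 3.2326 → 772.42/3.2326 = 238.95 RPM
belt 10/39 = 0.25641 → 238.95/0.25641 = 931.91 RPM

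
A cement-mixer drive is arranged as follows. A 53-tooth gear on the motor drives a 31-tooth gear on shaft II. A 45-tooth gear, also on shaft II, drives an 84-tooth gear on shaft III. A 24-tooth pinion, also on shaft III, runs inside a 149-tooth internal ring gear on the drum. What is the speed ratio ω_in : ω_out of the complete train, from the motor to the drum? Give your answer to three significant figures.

6.78

Each stage contributes driven/driver: gear mesh 31/53 = 0.58491, gear mesh 84/45 = 1.8667, internal gear 149/24 = 6.2083.
Overall: 0.58491 × 1.8667 × 6.2083 = 6.7784.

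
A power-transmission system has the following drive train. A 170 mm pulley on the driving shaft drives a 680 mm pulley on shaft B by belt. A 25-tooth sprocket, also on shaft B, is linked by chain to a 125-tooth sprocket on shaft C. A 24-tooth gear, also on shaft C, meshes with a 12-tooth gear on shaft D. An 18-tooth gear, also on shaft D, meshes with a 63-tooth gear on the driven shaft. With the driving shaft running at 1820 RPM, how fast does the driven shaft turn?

belt 680/170 = 4 → 1820/4 = 455 RPM
chain 125/25 = 5 → 455/5 = 91 RPM
gear mesh 12/24 = 0.5 → 91/0.5 = 182 RPM
gear mesh 63/18 = 3.5 → 182/3.5 = 52 RPM

52 RPM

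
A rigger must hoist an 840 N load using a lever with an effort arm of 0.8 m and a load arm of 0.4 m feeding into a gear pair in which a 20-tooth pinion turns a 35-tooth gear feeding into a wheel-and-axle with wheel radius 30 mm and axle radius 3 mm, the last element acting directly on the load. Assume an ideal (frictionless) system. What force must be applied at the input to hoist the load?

24 N

Lever MA = effort arm / load arm = 0.8/0.4 = 2.
Gear pair MA = 35/20 = 1.75.
Wheel-and-axle MA = R/r = 30/3 = 10.
Combined ideal MA = 2 × 1.75 × 10 = 35.
Effort = load / MA = 840 / 35 = 24 N.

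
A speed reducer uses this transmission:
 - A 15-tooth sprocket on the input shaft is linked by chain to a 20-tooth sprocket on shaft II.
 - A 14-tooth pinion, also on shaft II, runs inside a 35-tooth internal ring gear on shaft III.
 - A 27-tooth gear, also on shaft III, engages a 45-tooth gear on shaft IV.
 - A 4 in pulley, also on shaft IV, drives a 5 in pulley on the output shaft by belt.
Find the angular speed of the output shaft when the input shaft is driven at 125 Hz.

the input shaft → shaft II (chain, 20/15): 125 ÷ 1.3333 = 93.75 Hz
shaft II → shaft III (internal gear, 35/14): 93.75 ÷ 2.5 = 37.5 Hz
shaft III → shaft IV (gear mesh, 45/27): 37.5 ÷ 1.6667 = 22.5 Hz
shaft IV → the output shaft (belt, 5/4): 22.5 ÷ 1.25 = 18 Hz

18 Hz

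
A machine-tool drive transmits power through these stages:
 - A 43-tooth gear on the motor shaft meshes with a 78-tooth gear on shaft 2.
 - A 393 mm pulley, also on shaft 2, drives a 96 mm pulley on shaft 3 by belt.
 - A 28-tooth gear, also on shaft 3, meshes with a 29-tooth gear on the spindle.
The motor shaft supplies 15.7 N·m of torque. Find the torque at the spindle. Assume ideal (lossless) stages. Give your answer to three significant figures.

7.21 N·m

gear mesh 78/43 = 1.814 → τ = 15.7·1.814 = 28.479 N·m
belt 96/393 = 0.24427 → τ = 28.479·0.24427 = 6.9567 N·m
gear mesh 29/28 = 1.0357 → τ = 6.9567·1.0357 = 7.2052 N·m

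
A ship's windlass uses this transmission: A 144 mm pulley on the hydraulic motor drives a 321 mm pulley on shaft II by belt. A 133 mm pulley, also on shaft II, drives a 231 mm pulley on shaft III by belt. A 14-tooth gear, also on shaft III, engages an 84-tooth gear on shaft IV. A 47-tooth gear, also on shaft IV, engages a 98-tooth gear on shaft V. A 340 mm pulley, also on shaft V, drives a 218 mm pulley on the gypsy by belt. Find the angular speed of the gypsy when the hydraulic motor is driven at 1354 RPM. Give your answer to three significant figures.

43.6 RPM

Belt: ratio = 321/144 = 2.2292, so shaft II turns at 1354 / 2.2292 = 607.4 RPM.
Belt: ratio = 231/133 = 1.7368, so shaft III turns at 607.4 / 1.7368 = 349.72 RPM.
Gear mesh: ratio = 84/14 = 6, so shaft IV turns at 349.72 / 6 = 58.286 RPM.
Gear mesh: ratio = 98/47 = 2.0851, so shaft V turns at 58.286 / 2.0851 = 27.954 RPM.
Belt: ratio = 218/340 = 0.64118, so the gypsy turns at 27.954 / 0.64118 = 43.597 RPM.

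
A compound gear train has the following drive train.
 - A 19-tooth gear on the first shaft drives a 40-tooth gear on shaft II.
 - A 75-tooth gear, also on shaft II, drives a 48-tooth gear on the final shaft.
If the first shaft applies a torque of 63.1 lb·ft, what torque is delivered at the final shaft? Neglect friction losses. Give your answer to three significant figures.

85.0 lb·ft

gear mesh 40/19 = 2.1053 → τ = 63.1·2.1053 = 132.84 lb·ft
gear mesh 48/75 = 0.64 → τ = 132.84·0.64 = 85.019 lb·ft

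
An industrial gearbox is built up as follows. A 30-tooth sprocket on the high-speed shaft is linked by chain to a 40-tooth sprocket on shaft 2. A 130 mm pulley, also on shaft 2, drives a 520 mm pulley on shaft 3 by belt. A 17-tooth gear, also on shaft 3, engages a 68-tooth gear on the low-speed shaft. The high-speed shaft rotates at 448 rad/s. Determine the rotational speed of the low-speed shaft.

21 rad/s

the high-speed shaft → shaft 2 (chain, 40/30): 448 ÷ 1.3333 = 336 rad/s
shaft 2 → shaft 3 (belt, 520/130): 336 ÷ 4 = 84 rad/s
shaft 3 → the low-speed shaft (gear mesh, 68/17): 84 ÷ 4 = 21 rad/s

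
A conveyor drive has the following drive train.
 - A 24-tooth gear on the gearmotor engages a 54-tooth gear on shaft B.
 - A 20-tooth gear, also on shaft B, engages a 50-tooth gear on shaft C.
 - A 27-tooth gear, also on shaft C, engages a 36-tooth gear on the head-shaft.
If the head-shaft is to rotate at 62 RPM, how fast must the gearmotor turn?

Overall ratio R = 2.25 × 2.5 × 1.3333 = 7.5.
Required input speed = output speed × R = 62 × 7.5 = 465 RPM.

465 RPM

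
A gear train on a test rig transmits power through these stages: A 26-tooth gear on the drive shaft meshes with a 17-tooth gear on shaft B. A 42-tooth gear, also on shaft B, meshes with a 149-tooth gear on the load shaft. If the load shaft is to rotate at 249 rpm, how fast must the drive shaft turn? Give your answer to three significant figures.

578 rpm

Overall ratio R = 0.65385 × 3.5476 = 2.3196.
Required input speed = output speed × R = 249 × 2.3196 = 577.58 rpm.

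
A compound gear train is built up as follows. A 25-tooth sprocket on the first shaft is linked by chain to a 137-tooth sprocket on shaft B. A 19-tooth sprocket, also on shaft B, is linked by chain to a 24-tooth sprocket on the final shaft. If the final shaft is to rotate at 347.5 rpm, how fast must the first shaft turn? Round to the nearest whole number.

2405 rpm

Overall ratio R = 5.48 × 1.2632 = 6.9221.
Required input speed = output speed × R = 347.5 × 6.9221 = 2405.4 rpm.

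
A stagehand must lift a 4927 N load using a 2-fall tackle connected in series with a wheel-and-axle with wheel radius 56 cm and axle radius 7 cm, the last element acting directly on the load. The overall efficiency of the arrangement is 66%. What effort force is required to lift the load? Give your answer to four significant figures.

466.6 N

Block-and-tackle MA = number of supporting rope parts = 2.
Wheel-and-axle MA = R/r = 56/7 = 8.
Combined ideal MA = 2 × 8 = 16.
Actual MA = 16 × 0.66 = 10.56.
Effort = load / actual MA = 4927 / 10.56 = 466.57 N.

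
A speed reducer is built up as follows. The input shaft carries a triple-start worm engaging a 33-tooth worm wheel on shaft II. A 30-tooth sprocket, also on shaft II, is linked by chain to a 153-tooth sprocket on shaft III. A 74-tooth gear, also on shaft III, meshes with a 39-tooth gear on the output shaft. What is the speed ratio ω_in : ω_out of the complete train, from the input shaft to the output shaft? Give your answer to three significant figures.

Each stage contributes driven/driver: worm 33/3 = 11, chain 153/30 = 5.1, gear mesh 39/74 = 0.52703.
Overall: 11 × 5.1 × 0.52703 = 29.566.

29.6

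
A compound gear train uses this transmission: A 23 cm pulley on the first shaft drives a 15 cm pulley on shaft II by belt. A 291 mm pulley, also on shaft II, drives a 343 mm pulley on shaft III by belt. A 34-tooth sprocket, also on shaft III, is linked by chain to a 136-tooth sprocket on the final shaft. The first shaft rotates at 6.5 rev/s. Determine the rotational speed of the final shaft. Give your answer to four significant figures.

2.114 rev/s

Belt: ratio = 15/23 = 0.65217, so shaft II turns at 6.5 / 0.65217 = 9.9667 rev/s.
Belt: ratio = 343/291 = 1.1787, so shaft III turns at 9.9667 / 1.1787 = 8.4557 rev/s.
Chain: ratio = 136/34 = 4, so the final shaft turns at 8.4557 / 4 = 2.1139 rev/s.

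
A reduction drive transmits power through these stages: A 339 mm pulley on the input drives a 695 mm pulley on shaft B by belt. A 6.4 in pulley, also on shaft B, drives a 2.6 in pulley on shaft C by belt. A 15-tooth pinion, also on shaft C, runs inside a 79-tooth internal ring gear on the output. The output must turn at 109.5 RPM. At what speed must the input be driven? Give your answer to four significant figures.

480.3 RPM

Overall ratio R = 2.0501 × 0.40625 × 5.2667 = 4.3865.
Required input speed = output speed × R = 109.5 × 4.3865 = 480.32 RPM.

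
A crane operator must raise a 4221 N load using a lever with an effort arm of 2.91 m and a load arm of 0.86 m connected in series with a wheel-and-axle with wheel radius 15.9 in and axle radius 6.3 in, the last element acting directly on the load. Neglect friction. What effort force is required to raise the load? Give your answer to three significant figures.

494 N

Lever MA = effort arm / load arm = 2.91/0.86 = 3.3837.
Wheel-and-axle MA = R/r = 15.9/6.3 = 2.5238.
Combined ideal MA = 3.3837 × 2.5238 = 8.5399.
Effort = load / MA = 4221 / 8.5399 = 494.27 N.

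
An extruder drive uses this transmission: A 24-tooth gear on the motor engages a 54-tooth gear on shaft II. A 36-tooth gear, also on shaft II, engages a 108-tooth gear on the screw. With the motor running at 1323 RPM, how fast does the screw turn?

196 RPM

the motor → shaft II (gear mesh, 54/24): 1323 ÷ 2.25 = 588 RPM
shaft II → the screw (gear mesh, 108/36): 588 ÷ 3 = 196 RPM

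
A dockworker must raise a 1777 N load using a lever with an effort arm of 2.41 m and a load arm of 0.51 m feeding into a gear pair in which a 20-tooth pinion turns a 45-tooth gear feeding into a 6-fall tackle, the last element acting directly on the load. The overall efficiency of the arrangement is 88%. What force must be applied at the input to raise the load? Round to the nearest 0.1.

31.7 N

Lever MA = effort arm / load arm = 2.41/0.51 = 4.7255.
Gear pair MA = 45/20 = 2.25.
Block-and-tackle MA = number of supporting rope parts = 6.
Combined ideal MA = 4.7255 × 2.25 × 6 = 63.794.
Actual MA = 63.794 × 0.88 = 56.139.
Effort = load / actual MA = 1777 / 56.139 = 31.654 N.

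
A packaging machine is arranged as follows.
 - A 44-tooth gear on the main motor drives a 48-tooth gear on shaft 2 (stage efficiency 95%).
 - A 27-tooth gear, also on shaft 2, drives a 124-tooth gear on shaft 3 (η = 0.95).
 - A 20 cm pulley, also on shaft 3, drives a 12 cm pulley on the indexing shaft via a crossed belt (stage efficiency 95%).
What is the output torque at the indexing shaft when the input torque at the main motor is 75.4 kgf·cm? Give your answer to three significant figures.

194 kgf·cm

After the gear mesh (48/44): 75.4 × 1.0909 × 0.95 = 78.142 kgf·cm
After the gear mesh (124/27): 78.142 × 4.5926 × 0.95 = 340.93 kgf·cm
After the belt (12/20): 340.93 × 0.6 × 0.95 = 194.33 kgf·cm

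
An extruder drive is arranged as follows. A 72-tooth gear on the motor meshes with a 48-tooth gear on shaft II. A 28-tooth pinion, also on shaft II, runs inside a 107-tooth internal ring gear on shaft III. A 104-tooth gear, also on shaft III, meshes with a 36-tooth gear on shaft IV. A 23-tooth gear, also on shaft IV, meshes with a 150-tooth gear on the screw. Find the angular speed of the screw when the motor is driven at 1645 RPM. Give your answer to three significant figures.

286 RPM

gear mesh 48/72 = 0.66667 → 1645/0.66667 = 2467.5 RPM
internal gear 107/28 = 3.8214 → 2467.5/3.8214 = 645.7 RPM
gear mesh 36/104 = 0.34615 → 645.7/0.34615 = 1865.4 RPM
gear mesh 150/23 = 6.5217 → 1865.4/6.5217 = 286.02 RPM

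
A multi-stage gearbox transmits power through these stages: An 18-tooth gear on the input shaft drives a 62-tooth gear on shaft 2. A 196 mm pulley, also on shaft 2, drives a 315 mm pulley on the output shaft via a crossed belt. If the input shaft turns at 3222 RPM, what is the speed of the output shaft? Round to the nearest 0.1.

gear mesh 62/18 = 3.4444 → 3222/3.4444 = 935.42 RPM
belt 315/196 = 1.6071 → 935.42/1.6071 = 582.04 RPM

582.0 RPM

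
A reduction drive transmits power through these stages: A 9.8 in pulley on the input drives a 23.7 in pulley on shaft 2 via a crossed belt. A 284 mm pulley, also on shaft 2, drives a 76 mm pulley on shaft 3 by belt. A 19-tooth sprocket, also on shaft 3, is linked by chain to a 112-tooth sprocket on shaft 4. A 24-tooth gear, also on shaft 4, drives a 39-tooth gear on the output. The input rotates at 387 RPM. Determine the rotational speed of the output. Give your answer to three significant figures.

62.4 RPM

the input → shaft 2 (belt, 23.7/9.8): 387 ÷ 2.4184 = 160.03 RPM
shaft 2 → shaft 3 (belt, 76/284): 160.03 ÷ 0.26761 = 597.99 RPM
shaft 3 → shaft 4 (chain, 112/19): 597.99 ÷ 5.8947 = 101.44 RPM
shaft 4 → the output (gear mesh, 39/24): 101.44 ÷ 1.625 = 62.427 RPM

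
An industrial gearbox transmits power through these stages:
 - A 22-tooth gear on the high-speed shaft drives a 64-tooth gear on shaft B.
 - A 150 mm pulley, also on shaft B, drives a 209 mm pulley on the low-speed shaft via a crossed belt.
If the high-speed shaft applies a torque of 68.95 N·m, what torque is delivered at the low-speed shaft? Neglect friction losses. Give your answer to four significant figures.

279.5 N·m

Gear mesh: ratio = 64/22 = 2.9091; torque at shaft B = 68.95 × 2.9091 = 200.58 N·m.
Belt: ratio = 209/150 = 1.3933; torque at the low-speed shaft = 200.58 × 1.3933 = 279.48 N·m.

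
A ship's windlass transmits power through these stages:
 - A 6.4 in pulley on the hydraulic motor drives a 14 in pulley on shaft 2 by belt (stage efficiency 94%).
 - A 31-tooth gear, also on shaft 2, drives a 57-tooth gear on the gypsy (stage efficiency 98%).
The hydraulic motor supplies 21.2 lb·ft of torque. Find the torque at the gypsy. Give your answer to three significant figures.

78.6 lb·ft

Belt: ratio = 14/6.4 = 2.1875; torque at shaft 2 = 21.2 × 2.1875 × 0.94 = 43.592 lb·ft.
Gear mesh: ratio = 57/31 = 1.8387; torque at the gypsy = 43.592 × 1.8387 × 0.98 = 78.551 lb·ft.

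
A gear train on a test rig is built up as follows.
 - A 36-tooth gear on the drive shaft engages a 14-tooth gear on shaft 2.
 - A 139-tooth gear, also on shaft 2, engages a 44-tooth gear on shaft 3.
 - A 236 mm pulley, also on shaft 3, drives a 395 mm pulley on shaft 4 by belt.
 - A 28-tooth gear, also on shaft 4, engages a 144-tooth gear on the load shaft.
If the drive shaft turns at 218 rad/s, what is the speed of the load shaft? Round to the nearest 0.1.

gear mesh 14/36 = 0.38889 → 218/0.38889 = 560.57 rad/s
gear mesh 44/139 = 0.31655 → 560.57/0.31655 = 1770.9 rad/s
belt 395/236 = 1.6737 → 1770.9/1.6737 = 1058.1 rad/s
gear mesh 144/28 = 5.1429 → 1058.1/5.1429 = 205.73 rad/s

205.7 rad/s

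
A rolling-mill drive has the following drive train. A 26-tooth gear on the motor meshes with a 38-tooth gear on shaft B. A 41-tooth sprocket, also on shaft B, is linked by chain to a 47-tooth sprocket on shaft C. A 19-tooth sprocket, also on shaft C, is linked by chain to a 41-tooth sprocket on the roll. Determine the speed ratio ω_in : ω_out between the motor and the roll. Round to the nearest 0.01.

Each stage contributes driven/driver: gear mesh 38/26 = 1.4615, chain 47/41 = 1.1463, chain 41/19 = 2.1579.
Overall: 1.4615 × 1.1463 × 2.1579 = 3.6154.

3.62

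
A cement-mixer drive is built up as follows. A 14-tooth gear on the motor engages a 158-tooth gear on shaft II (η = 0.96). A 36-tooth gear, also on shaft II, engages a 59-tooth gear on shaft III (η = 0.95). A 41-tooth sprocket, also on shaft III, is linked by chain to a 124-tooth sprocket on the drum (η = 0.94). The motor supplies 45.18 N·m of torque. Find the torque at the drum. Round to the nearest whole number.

Gear mesh: ratio = 158/14 = 11.286; torque at shaft II = 45.18 × 11.286 × 0.96 = 489.49 N·m.
Gear mesh: ratio = 59/36 = 1.6389; torque at shaft III = 489.49 × 1.6389 × 0.95 = 762.11 N·m.
Chain: ratio = 124/41 = 3.0244; torque at the drum = 762.11 × 3.0244 × 0.94 = 2166.6 N·m.

2167 N·m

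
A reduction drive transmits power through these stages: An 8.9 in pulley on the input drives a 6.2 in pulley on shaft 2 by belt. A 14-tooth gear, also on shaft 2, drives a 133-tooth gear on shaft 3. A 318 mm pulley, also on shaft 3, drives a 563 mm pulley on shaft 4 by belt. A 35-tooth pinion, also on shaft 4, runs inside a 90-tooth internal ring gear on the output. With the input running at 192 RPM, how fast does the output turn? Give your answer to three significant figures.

Belt: ratio = 6.2/8.9 = 0.69663, so shaft 2 turns at 192 / 0.69663 = 275.61 RPM.
Gear mesh: ratio = 133/14 = 9.5, so shaft 3 turns at 275.61 / 9.5 = 29.012 RPM.
Belt: ratio = 563/318 = 1.7704, so shaft 4 turns at 29.012 / 1.7704 = 16.387 RPM.
Internal gear: ratio = 90/35 = 2.5714, so the output turns at 16.387 / 2.5714 = 6.3727 RPM.

6.37 RPM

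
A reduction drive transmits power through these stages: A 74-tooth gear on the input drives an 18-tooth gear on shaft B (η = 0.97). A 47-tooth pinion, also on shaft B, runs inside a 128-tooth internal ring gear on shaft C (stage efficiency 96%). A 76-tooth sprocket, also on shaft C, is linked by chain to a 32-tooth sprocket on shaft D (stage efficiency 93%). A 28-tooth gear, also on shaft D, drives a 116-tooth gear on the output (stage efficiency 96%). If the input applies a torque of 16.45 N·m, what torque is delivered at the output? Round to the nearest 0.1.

15.8 N·m

After the gear mesh (18/74): 16.45 × 0.24324 × 0.97 = 3.8813 N·m
After the internal gear (128/47): 3.8813 × 2.7234 × 0.96 = 10.148 N·m
After the chain (32/76): 10.148 × 0.42105 × 0.93 = 3.9736 N·m
After the gear mesh (116/28): 3.9736 × 4.1429 × 0.96 = 15.803 N·m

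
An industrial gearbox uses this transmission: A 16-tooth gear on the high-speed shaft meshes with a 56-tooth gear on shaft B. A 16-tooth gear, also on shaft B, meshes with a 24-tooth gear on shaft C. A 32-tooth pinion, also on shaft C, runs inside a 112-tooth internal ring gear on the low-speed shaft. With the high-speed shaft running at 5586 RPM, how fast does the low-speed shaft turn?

304 RPM

Gear mesh: ratio = 56/16 = 3.5, so shaft B turns at 5586 / 3.5 = 1596 RPM.
Gear mesh: ratio = 24/16 = 1.5, so shaft C turns at 1596 / 1.5 = 1064 RPM.
Internal gear: ratio = 112/32 = 3.5, so the low-speed shaft turns at 1064 / 3.5 = 304 RPM.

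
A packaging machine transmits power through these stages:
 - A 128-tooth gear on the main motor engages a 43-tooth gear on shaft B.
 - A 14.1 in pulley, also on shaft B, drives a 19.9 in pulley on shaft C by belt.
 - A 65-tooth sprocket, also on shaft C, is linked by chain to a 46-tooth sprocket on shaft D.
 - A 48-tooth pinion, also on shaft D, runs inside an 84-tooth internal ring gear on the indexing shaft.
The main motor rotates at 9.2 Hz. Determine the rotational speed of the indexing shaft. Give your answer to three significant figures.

15.7 Hz

gear mesh 43/128 = 0.33594 → 9.2/0.33594 = 27.386 Hz
belt 19.9/14.1 = 1.4113 → 27.386/1.4113 = 19.404 Hz
chain 46/65 = 0.70769 → 19.404/0.70769 = 27.419 Hz
internal gear 84/48 = 1.75 → 27.419/1.75 = 15.668 Hz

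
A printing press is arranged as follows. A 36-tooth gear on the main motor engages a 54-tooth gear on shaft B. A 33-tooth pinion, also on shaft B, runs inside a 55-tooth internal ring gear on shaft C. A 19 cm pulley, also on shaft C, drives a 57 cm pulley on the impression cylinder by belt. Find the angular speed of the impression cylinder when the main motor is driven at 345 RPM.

46 RPM

the main motor → shaft B (gear mesh, 54/36): 345 ÷ 1.5 = 230 RPM
shaft B → shaft C (internal gear, 55/33): 230 ÷ 1.6667 = 138 RPM
shaft C → the impression cylinder (belt, 57/19): 138 ÷ 3 = 46 RPM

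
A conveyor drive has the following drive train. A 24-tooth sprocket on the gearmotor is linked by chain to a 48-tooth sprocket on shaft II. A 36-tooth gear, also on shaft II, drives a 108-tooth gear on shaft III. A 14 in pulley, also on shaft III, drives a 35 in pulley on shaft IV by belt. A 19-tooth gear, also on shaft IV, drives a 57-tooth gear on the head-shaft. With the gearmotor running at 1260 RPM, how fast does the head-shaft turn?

28 RPM

chain 48/24 = 2 → 1260/2 = 630 RPM
gear mesh 108/36 = 3 → 630/3 = 210 RPM
belt 35/14 = 2.5 → 210/2.5 = 84 RPM
gear mesh 57/19 = 3 → 84/3 = 28 RPM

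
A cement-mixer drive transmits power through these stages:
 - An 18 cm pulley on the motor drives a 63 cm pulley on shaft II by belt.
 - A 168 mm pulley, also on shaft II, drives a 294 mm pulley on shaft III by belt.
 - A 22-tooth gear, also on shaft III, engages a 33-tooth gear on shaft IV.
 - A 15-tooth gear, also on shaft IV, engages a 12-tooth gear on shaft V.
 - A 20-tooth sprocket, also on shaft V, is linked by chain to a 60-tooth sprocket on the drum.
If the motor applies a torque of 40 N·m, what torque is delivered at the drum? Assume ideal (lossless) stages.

Belt: ratio = 63/18 = 3.5; torque at shaft II = 40 × 3.5 = 140 N·m.
Belt: ratio = 294/168 = 1.75; torque at shaft III = 140 × 1.75 = 245 N·m.
Gear mesh: ratio = 33/22 = 1.5; torque at shaft IV = 245 × 1.5 = 367.5 N·m.
Gear mesh: ratio = 12/15 = 0.8; torque at shaft V = 367.5 × 0.8 = 294 N·m.
Chain: ratio = 60/20 = 3; torque at the drum = 294 × 3 = 882 N·m.

882 N·m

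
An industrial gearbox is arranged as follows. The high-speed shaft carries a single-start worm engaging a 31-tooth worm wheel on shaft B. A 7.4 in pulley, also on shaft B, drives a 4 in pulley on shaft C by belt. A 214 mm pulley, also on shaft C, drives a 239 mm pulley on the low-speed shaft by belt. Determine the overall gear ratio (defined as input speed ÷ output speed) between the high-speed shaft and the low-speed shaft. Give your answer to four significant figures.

Each stage contributes driven/driver: worm 31/1 = 31, belt 4/7.4 = 0.54054, belt 239/214 = 1.1168.
Overall: 31 × 0.54054 × 1.1168 = 18.714.

18.71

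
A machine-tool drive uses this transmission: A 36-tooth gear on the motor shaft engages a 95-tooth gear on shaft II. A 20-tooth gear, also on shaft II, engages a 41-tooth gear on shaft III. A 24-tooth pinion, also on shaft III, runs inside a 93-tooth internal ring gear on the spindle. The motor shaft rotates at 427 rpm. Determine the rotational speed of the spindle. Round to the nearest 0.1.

20.4 rpm

the motor shaft → shaft II (gear mesh, 95/36): 427 ÷ 2.6389 = 161.81 rpm
shaft II → shaft III (gear mesh, 41/20): 161.81 ÷ 2.05 = 78.932 rpm
shaft III → the spindle (internal gear, 93/24): 78.932 ÷ 3.875 = 20.37 rpm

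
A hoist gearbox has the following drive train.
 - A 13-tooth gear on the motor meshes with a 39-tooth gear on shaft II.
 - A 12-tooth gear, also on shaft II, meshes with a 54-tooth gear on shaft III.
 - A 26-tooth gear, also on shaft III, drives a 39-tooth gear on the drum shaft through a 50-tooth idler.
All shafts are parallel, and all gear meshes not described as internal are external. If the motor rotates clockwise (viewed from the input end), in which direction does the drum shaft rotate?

clockwise

the motor → shaft II: external mesh, 1 reversal → CCW.
shaft II → shaft III: external mesh, 1 reversal → CW.
shaft III → the drum shaft: driver → idler → driven is 2 external meshes, 2 reversals → CW.
4 reversals in total — an even number — so the drum shaft turns the same way as the motor.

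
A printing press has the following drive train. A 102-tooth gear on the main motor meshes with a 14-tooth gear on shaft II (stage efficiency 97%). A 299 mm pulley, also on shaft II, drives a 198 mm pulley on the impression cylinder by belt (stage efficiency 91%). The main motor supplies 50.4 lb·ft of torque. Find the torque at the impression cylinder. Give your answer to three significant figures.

4.04 lb·ft

gear mesh 14/102 = 0.13725 → τ = 50.4·0.13725·0.97 = 6.7101 lb·ft
belt 198/299 = 0.66221 → τ = 6.7101·0.66221·0.91 = 4.0436 lb·ft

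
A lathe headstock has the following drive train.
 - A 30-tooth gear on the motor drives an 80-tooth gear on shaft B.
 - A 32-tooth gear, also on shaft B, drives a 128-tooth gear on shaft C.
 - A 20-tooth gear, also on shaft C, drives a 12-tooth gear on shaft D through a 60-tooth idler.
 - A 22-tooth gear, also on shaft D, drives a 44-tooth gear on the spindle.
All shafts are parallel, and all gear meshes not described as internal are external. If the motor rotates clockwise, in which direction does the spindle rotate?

the motor → shaft B: external mesh, 1 reversal → CCW.
shaft B → shaft C: external mesh, 1 reversal → CW.
shaft C → shaft D: driver → idler → driven is 2 external meshes, 2 reversals → CW.
shaft D → the spindle: external mesh, 1 reversal → CCW.
5 reversals in total — an odd number — so the spindle turns opposite to the motor.

counterclockwise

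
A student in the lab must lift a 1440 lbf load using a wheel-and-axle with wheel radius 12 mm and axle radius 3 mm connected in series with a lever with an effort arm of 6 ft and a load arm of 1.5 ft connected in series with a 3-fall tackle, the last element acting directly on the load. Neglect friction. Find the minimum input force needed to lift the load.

Wheel-and-axle MA = R/r = 12/3 = 4.
Lever MA = effort arm / load arm = 6/1.5 = 4.
Block-and-tackle MA = number of supporting rope parts = 3.
Combined ideal MA = 4 × 4 × 3 = 48.
Effort = load / MA = 1440 / 48 = 30 lbf.

30 lbf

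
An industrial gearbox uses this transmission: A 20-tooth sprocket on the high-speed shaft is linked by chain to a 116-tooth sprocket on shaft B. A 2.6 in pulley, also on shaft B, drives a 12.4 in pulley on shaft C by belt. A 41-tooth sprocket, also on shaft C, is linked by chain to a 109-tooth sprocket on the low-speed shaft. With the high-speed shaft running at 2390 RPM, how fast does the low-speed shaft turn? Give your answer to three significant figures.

32.5 RPM

Chain: ratio = 116/20 = 5.8, so shaft B turns at 2390 / 5.8 = 412.07 RPM.
Belt: ratio = 12.4/2.6 = 4.7692, so shaft C turns at 412.07 / 4.7692 = 86.402 RPM.
Chain: ratio = 109/41 = 2.6585, so the low-speed shaft turns at 86.402 / 2.6585 = 32.5 RPM.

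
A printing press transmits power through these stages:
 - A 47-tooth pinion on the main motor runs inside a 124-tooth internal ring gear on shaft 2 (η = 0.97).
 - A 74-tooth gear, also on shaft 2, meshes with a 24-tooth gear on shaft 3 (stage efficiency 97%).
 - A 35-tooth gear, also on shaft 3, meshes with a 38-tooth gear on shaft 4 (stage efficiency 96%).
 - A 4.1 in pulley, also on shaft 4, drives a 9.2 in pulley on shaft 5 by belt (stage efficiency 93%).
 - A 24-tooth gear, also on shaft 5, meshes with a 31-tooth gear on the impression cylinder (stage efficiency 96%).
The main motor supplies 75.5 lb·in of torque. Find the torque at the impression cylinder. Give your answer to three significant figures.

Internal gear: ratio = 124/47 = 2.6383; torque at shaft 2 = 75.5 × 2.6383 × 0.97 = 193.22 lb·in.
Gear mesh: ratio = 24/74 = 0.32432; torque at shaft 3 = 193.22 × 0.32432 × 0.97 = 60.785 lb·in.
Gear mesh: ratio = 38/35 = 1.0857; torque at shaft 4 = 60.785 × 1.0857 × 0.96 = 63.355 lb·in.
Belt: ratio = 9.2/4.1 = 2.2439; torque at shaft 5 = 63.355 × 2.2439 × 0.93 = 132.21 lb·in.
Gear mesh: ratio = 31/24 = 1.2917; torque at the impression cylinder = 132.21 × 1.2917 × 0.96 = 163.94 lb·in.

164 lb·in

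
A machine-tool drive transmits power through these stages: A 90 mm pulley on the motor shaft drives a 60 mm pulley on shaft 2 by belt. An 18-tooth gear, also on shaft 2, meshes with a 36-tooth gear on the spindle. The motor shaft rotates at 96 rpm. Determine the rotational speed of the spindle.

the motor shaft → shaft 2 (belt, 60/90): 96 ÷ 0.66667 = 144 rpm
shaft 2 → the spindle (gear mesh, 36/18): 144 ÷ 2 = 72 rpm

72 rpm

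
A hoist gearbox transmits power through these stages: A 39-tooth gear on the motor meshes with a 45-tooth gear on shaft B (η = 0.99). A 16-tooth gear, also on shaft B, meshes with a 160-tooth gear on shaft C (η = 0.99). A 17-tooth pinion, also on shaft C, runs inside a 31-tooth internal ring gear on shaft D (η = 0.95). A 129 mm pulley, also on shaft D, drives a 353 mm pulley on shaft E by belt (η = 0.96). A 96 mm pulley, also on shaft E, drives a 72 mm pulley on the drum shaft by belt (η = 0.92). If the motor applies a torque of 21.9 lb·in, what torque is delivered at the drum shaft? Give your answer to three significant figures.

After the gear mesh (45/39): 21.9 × 1.1538 × 0.99 = 25.017 lb·in
After the gear mesh (160/16): 25.017 × 10 × 0.99 = 247.66 lb·in
After the internal gear (31/17): 247.66 × 1.8235 × 0.95 = 429.04 lb·in
After the belt (353/129): 429.04 × 2.7364 × 0.96 = 1127.1 lb·in
After the belt (72/96): 1127.1 × 0.75 × 0.92 = 777.69 lb·in

778 lb·in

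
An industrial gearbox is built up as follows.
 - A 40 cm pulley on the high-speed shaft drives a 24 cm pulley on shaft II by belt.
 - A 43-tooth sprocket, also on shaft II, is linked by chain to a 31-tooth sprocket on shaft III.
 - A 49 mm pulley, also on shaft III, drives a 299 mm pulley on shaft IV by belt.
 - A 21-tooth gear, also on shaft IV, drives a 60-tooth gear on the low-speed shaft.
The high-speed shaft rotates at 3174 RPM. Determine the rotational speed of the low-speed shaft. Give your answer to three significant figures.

belt 24/40 = 0.6 → 3174/0.6 = 5290 RPM
chain 31/43 = 0.72093 → 5290/0.72093 = 7337.7 RPM
belt 299/49 = 6.102 → 7337.7/6.102 = 1202.5 RPM
gear mesh 60/21 = 2.8571 → 1202.5/2.8571 = 420.88 RPM

421 RPM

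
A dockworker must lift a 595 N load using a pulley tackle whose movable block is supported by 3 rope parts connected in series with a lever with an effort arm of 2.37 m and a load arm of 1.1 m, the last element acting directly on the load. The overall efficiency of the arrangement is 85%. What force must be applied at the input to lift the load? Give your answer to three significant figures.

108 N

Block-and-tackle MA = number of supporting rope parts = 3.
Lever MA = effort arm / load arm = 2.37/1.1 = 2.1545.
Combined ideal MA = 3 × 2.1545 = 6.4636.
Actual MA = 6.4636 × 0.85 = 5.4941.
Effort = load / actual MA = 595 / 5.4941 = 108.3 N.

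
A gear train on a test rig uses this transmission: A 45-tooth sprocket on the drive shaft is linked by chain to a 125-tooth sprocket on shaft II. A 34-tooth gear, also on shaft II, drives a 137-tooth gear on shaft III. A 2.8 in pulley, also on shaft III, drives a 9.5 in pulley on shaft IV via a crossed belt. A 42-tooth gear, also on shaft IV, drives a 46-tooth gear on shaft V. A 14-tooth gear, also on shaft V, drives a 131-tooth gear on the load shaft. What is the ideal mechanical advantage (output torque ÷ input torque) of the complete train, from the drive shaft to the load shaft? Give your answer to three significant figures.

389

Each stage contributes driven/driver: chain 125/45 = 2.7778, gear mesh 137/34 = 4.0294, belt 9.5/2.8 = 3.3929, gear mesh 46/42 = 1.0952, gear mesh 131/14 = 9.3571.
Overall: 2.7778 × 4.0294 × 3.3929 × 1.0952 × 9.3571 = 389.19.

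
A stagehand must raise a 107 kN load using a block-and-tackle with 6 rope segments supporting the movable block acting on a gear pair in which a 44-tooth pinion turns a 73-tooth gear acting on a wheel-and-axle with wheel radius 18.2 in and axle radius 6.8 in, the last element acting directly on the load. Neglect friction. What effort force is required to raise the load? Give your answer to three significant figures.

4.02 kN

Block-and-tackle MA = number of supporting rope parts = 6.
Gear pair MA = 73/44 = 1.6591.
Wheel-and-axle MA = R/r = 18.2/6.8 = 2.6765.
Combined ideal MA = 6 × 1.6591 × 2.6765 = 26.643.
Effort = load / MA = 107 / 26.643 = 4.0161 kN.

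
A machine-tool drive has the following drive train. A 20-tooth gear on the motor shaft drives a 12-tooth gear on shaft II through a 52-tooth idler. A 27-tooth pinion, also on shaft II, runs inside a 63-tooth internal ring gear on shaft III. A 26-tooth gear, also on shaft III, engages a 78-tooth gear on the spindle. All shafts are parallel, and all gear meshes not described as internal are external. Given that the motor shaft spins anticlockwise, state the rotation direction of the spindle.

the motor shaft → shaft II: driver → idler → driven is 2 external meshes, 2 reversals → CCW.
shaft II → shaft III: internal mesh, same direction → CCW.
shaft III → the spindle: external mesh, 1 reversal → CW.
3 reversals in total — an odd number — so the spindle turns opposite to the motor shaft.

clockwise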